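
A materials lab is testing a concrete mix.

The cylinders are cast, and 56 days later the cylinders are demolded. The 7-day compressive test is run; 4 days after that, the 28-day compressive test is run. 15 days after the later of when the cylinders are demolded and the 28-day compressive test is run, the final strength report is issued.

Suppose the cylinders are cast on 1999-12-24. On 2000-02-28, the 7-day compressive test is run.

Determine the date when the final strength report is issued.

2000-03-18

The cylinders are cast: Dec 24, 1999.
The cylinders are demolded: Dec 24, 1999 + 56 days = Feb 18, 2000.
The 7-day compressive test is run: Feb 28, 2000.
The 28-day compressive test is run: Feb 28, 2000 + 4 days = Mar 3, 2000.
Both prerequisites met — the cylinders are demolded (Feb 18, 2000), the 28-day compressive test is run (Mar 3, 2000); the later is Mar 3, 2000.
The final strength report is issued: Mar 3, 2000 + 15 days = Mar 18, 2000.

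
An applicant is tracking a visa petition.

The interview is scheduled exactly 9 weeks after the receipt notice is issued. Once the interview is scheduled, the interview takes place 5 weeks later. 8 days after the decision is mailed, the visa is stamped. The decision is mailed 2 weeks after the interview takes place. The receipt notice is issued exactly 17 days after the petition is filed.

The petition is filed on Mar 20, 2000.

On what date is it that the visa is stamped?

The petition is filed: Mar 20, 2000.
The receipt notice is issued: Mar 20, 2000 + 17 days = Apr 6, 2000.
The interview is scheduled: Apr 6, 2000 + 9 weeks = Jun 8, 2000.
The interview takes place: Jun 8, 2000 + 5 weeks = Jul 13, 2000.
The decision is mailed: Jul 13, 2000 + 2 weeks = Jul 27, 2000.
The visa is stamped: Jul 27, 2000 + 8 days = Aug 4, 2000.

Aug 4, 2000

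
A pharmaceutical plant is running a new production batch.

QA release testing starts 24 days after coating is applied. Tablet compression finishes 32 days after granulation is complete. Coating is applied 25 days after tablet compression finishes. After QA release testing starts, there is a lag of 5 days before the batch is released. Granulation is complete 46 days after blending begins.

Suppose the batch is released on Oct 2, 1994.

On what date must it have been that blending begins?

The batch is released: Oct 2, 1994.
QA release testing starts: Oct 2, 1994 − 5 days = Sep 27, 1994.
Coating is applied: Sep 27, 1994 − 24 days = Sep 3, 1994.
Tablet compression finishes: Sep 3, 1994 − 25 days = Aug 9, 1994.
Granulation is complete: Aug 9, 1994 − 32 days = Jul 8, 1994.
Blending begins: Jul 8, 1994 − 46 days = May 23, 1994.

May 23, 1994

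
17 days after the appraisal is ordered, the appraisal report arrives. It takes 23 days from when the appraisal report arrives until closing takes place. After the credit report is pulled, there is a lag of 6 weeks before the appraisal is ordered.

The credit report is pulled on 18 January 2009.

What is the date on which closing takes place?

The credit report is pulled: Jan 18, 2009.
The appraisal is ordered: Jan 18, 2009 + 6 weeks = Mar 1, 2009.
The appraisal report arrives: Mar 1, 2009 + 17 days = Mar 18, 2009.
Closing takes place: Mar 18, 2009 + 23 days = Apr 10, 2009.

10 April 2009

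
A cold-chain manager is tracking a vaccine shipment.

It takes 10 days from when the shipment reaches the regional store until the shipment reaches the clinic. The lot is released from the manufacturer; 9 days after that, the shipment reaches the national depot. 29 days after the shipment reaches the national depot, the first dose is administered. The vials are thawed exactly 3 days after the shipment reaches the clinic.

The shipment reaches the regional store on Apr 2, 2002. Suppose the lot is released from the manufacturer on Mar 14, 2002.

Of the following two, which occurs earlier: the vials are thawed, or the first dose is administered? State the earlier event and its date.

The shipment reaches the regional store: Apr 2, 2002.
The shipment reaches the clinic: Apr 2, 2002 + 10 days = Apr 12, 2002.
The vials are thawed: Apr 12, 2002 + 3 days = Apr 15, 2002.
The lot is released from the manufacturer: Mar 14, 2002.
The shipment reaches the national depot: Mar 14, 2002 + 9 days = Mar 23, 2002.
The first dose is administered: Mar 23, 2002 + 29 days = Apr 21, 2002.
Comparing: the vials are thawed on Apr 15, 2002 vs the first dose is administered on Apr 21, 2002. Earlier: the vials are thawed.

The vials are thawed — Apr 15, 2002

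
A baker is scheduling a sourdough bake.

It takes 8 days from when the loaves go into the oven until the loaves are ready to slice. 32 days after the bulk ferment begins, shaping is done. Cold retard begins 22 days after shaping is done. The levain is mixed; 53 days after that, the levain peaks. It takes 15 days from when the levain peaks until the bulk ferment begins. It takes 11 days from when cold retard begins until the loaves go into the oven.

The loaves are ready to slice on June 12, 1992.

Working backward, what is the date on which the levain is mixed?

January 23, 1992

The loaves are ready to slice: Jun 12, 1992.
The loaves go into the oven: Jun 12, 1992 − 8 days = Jun 4, 1992.
Cold retard begins: Jun 4, 1992 − 11 days = May 24, 1992.
Shaping is done: May 24, 1992 − 22 days = May 2, 1992.
The bulk ferment begins: May 2, 1992 − 32 days = Mar 31, 1992.
The levain peaks: Mar 31, 1992 − 15 days = Mar 16, 1992.
The levain is mixed: Mar 16, 1992 − 53 days = Jan 23, 1992.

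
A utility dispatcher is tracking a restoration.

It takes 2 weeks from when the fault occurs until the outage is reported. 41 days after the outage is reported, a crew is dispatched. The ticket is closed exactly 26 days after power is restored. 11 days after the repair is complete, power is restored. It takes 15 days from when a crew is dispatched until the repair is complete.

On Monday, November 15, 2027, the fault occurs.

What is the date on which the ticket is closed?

The fault occurs: Nov 15, 2027.
The outage is reported: Nov 15, 2027 + 2 weeks = Nov 29, 2027.
A crew is dispatched: Nov 29, 2027 + 41 days = Jan 9, 2028.
The repair is complete: Jan 9, 2028 + 15 days = Jan 24, 2028.
Power is restored: Jan 24, 2028 + 11 days = Feb 4, 2028.
The ticket is closed: Feb 4, 2028 + 26 days = Mar 1, 2028.

Wednesday, March 1, 2028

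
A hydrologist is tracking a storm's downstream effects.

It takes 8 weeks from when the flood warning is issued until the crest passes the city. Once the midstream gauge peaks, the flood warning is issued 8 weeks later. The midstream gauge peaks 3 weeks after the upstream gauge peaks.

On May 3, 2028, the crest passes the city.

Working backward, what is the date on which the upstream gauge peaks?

December 22, 2027

The crest passes the city: May 3, 2028.
The flood warning is issued: May 3, 2028 − 8 weeks = Mar 8, 2028.
The midstream gauge peaks: Mar 8, 2028 − 8 weeks = Jan 12, 2028.
The upstream gauge peaks: Jan 12, 2028 − 3 weeks = Dec 22, 2027.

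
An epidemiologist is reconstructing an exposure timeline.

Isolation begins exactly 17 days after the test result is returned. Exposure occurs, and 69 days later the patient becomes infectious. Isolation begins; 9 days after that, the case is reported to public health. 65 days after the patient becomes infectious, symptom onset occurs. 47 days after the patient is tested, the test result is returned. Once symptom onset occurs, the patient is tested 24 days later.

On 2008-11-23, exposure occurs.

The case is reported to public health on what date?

Exposure occurs: Nov 23, 2008.
The patient becomes infectious: Nov 23, 2008 + 69 days = Jan 31, 2009.
Symptom onset occurs: Jan 31, 2009 + 65 days = Apr 6, 2009.
The patient is tested: Apr 6, 2009 + 24 days = Apr 30, 2009.
The test result is returned: Apr 30, 2009 + 47 days = Jun 16, 2009.
Isolation begins: Jun 16, 2009 + 17 days = Jul 3, 2009.
The case is reported to public health: Jul 3, 2009 + 9 days = Jul 12, 2009.

2009-07-12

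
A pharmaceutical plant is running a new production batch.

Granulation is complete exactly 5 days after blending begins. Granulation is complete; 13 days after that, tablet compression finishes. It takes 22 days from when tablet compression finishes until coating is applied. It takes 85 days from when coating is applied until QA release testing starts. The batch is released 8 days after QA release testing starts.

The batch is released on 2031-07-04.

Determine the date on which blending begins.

The batch is released: Jul 4, 2031.
QA release testing starts: Jul 4, 2031 − 8 days = Jun 26, 2031.
Coating is applied: Jun 26, 2031 − 85 days = Apr 2, 2031.
Tablet compression finishes: Apr 2, 2031 − 22 days = Mar 11, 2031.
Granulation is complete: Mar 11, 2031 − 13 days = Feb 26, 2031.
Blending begins: Feb 26, 2031 − 5 days = Feb 21, 2031.

2031-02-21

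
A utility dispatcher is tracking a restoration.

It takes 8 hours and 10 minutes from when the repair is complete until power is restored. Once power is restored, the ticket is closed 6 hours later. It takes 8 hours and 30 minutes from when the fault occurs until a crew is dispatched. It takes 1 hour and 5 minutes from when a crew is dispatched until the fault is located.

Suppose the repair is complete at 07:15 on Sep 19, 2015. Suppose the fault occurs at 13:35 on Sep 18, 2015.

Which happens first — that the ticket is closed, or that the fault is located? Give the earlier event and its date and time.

The fault is located — 23:10 on Sep 18, 2015

The repair is complete: 07:15 Sep 19, 2015.
Power is restored: 07:15 Sep 19, 2015 + 8h10m = 15:25 Sep 19, 2015.
The ticket is closed: 15:25 Sep 19, 2015 + 6h = 21:25 Sep 19, 2015.
The fault occurs: 13:35 Sep 18, 2015.
A crew is dispatched: 13:35 Sep 18, 2015 + 8h30m = 22:05 Sep 18, 2015.
The fault is located: 22:05 Sep 18, 2015 + 1h05m = 23:10 Sep 18, 2015.
Comparing: the ticket is closed at 21:25 Sep 19, 2015 vs the fault is located at 23:10 Sep 18, 2015. Earlier: the fault is located.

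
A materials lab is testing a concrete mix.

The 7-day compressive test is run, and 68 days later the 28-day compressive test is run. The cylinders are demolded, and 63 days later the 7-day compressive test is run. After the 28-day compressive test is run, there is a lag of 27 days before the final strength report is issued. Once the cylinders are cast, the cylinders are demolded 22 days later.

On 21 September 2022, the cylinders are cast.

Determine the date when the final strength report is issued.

The cylinders are cast: Sep 21, 2022.
The cylinders are demolded: Sep 21, 2022 + 22 days = Oct 13, 2022.
The 7-day compressive test is run: Oct 13, 2022 + 63 days = Dec 15, 2022.
The 28-day compressive test is run: Dec 15, 2022 + 68 days = Feb 21, 2023.
The final strength report is issued: Feb 21, 2023 + 27 days = Mar 20, 2023.

20 March 2023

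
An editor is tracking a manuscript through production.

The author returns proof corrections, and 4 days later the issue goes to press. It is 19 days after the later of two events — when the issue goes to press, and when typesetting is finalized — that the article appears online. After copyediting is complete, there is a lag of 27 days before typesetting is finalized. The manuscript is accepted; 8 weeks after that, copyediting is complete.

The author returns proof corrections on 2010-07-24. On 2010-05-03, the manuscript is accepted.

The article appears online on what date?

The author returns proof corrections: Jul 24, 2010.
The issue goes to press: Jul 24, 2010 + 4 days = Jul 28, 2010.
The manuscript is accepted: May 3, 2010.
Copyediting is complete: May 3, 2010 + 8 weeks = Jun 28, 2010.
Typesetting is finalized: Jun 28, 2010 + 27 days = Jul 25, 2010.
Both prerequisites met — the issue goes to press (Jul 28, 2010), typesetting is finalized (Jul 25, 2010); the later is Jul 28, 2010.
The article appears online: Jul 28, 2010 + 19 days = Aug 16, 2010.

2010-08-16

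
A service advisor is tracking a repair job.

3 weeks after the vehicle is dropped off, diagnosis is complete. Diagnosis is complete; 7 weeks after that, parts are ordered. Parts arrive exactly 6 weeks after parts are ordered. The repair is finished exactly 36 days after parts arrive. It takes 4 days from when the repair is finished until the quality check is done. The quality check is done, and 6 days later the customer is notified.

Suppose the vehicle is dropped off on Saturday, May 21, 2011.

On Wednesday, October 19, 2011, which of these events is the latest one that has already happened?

The vehicle is dropped off: May 21, 2011.
Diagnosis is complete: May 21, 2011 + 3 weeks = Jun 11, 2011.
Parts are ordered: Jun 11, 2011 + 7 weeks = Jul 30, 2011.
Parts arrive: Jul 30, 2011 + 6 weeks = Sep 10, 2011.
The repair is finished: Sep 10, 2011 + 36 days = Oct 16, 2011.
The quality check is done: Oct 16, 2011 + 4 days = Oct 20, 2011.
The customer is notified: Oct 20, 2011 + 6 days = Oct 26, 2011.
Oct 19, 2011 falls between when the repair is finished (Oct 16, 2011) and when the quality check is done (Oct 20, 2011).

The repair is finished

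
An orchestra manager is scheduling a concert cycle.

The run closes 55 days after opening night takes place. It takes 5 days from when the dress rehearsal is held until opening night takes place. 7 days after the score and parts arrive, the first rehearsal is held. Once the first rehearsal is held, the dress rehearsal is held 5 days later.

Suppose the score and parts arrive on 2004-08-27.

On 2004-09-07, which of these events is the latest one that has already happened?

The first rehearsal is held

The score and parts arrive: Aug 27, 2004.
The first rehearsal is held: Aug 27, 2004 + 7 days = Sep 3, 2004.
The dress rehearsal is held: Sep 3, 2004 + 5 days = Sep 8, 2004.
Opening night takes place: Sep 8, 2004 + 5 days = Sep 13, 2004.
The run closes: Sep 13, 2004 + 55 days = Nov 7, 2004.
Sep 7, 2004 falls between when the first rehearsal is held (Sep 3, 2004) and when the dress rehearsal is held (Sep 8, 2004).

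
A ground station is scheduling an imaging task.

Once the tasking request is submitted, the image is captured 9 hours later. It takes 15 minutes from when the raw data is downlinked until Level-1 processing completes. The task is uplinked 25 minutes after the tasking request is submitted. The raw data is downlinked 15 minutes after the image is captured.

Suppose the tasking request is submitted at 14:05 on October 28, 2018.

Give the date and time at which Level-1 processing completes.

23:35 on October 28, 2018

The tasking request is submitted: 14:05 Oct 28, 2018.
The image is captured: 14:05 Oct 28, 2018 + 9h = 23:05 Oct 28, 2018.
The raw data is downlinked: 23:05 Oct 28, 2018 + 15m = 23:20 Oct 28, 2018.
Level-1 processing completes: 23:20 Oct 28, 2018 + 15m = 23:35 Oct 28, 2018.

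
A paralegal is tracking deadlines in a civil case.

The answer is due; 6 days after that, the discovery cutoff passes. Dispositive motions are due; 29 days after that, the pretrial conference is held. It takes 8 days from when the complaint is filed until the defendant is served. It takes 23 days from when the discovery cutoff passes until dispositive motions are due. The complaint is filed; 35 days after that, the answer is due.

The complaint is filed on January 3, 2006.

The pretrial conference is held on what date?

The complaint is filed: Jan 3, 2006.
The answer is due: Jan 3, 2006 + 35 days = Feb 7, 2006.
The discovery cutoff passes: Feb 7, 2006 + 6 days = Feb 13, 2006.
Dispositive motions are due: Feb 13, 2006 + 23 days = Mar 8, 2006.
The pretrial conference is held: Mar 8, 2006 + 29 days = Apr 6, 2006.

April 6, 2006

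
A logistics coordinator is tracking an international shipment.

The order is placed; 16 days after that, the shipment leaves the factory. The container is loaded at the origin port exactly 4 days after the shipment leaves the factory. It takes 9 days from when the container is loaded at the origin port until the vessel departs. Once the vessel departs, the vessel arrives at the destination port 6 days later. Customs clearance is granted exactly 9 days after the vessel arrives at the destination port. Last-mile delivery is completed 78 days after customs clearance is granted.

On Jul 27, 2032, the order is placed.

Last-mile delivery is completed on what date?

The order is placed: Jul 27, 2032.
The shipment leaves the factory: Jul 27, 2032 + 16 days = Aug 12, 2032.
The container is loaded at the origin port: Aug 12, 2032 + 4 days = Aug 16, 2032.
The vessel departs: Aug 16, 2032 + 9 days = Aug 25, 2032.
The vessel arrives at the destination port: Aug 25, 2032 + 6 days = Aug 31, 2032.
Customs clearance is granted: Aug 31, 2032 + 9 days = Sep 9, 2032.
Last-mile delivery is completed: Sep 9, 2032 + 78 days = Nov 26, 2032.

Nov 26, 2032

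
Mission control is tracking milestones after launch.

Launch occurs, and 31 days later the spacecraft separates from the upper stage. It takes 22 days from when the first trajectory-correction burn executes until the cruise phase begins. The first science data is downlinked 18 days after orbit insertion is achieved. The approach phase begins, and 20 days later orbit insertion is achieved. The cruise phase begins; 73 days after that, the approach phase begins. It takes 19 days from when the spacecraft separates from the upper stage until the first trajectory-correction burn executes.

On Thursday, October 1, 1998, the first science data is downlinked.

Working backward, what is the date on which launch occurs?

The first science data is downlinked: Oct 1, 1998.
Orbit insertion is achieved: Oct 1, 1998 − 18 days = Sep 13, 1998.
The approach phase begins: Sep 13, 1998 − 20 days = Aug 24, 1998.
The cruise phase begins: Aug 24, 1998 − 73 days = Jun 12, 1998.
The first trajectory-correction burn executes: Jun 12, 1998 − 22 days = May 21, 1998.
The spacecraft separates from the upper stage: May 21, 1998 − 19 days = May 2, 1998.
Launch occurs: May 2, 1998 − 31 days = Apr 1, 1998.

Wednesday, April 1, 1998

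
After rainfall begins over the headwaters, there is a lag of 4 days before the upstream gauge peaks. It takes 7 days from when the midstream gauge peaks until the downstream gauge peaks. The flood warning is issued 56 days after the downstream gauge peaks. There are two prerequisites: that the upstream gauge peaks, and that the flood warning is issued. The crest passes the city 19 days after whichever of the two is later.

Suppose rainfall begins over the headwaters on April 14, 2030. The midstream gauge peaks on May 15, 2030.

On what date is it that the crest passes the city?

August 5, 2030

Rainfall begins over the headwaters: Apr 14, 2030.
The upstream gauge peaks: Apr 14, 2030 + 4 days = Apr 18, 2030.
The midstream gauge peaks: May 15, 2030.
The downstream gauge peaks: May 15, 2030 + 7 days = May 22, 2030.
The flood warning is issued: May 22, 2030 + 56 days = Jul 17, 2030.
Both prerequisites met — the upstream gauge peaks (Apr 18, 2030), the flood warning is issued (Jul 17, 2030); the later is Jul 17, 2030.
The crest passes the city: Jul 17, 2030 + 19 days = Aug 5, 2030.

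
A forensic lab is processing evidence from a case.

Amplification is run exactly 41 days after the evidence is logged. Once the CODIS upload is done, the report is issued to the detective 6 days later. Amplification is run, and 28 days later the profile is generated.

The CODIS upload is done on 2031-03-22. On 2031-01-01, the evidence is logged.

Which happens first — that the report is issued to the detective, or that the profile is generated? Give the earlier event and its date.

The CODIS upload is done: Mar 22, 2031.
The report is issued to the detective: Mar 22, 2031 + 6 days = Mar 28, 2031.
The evidence is logged: Jan 1, 2031.
Amplification is run: Jan 1, 2031 + 41 days = Feb 11, 2031.
The profile is generated: Feb 11, 2031 + 28 days = Mar 11, 2031.
Comparing: the report is issued to the detective on Mar 28, 2031 vs the profile is generated on Mar 11, 2031. Earlier: the profile is generated.

The profile is generated — 2031-03-11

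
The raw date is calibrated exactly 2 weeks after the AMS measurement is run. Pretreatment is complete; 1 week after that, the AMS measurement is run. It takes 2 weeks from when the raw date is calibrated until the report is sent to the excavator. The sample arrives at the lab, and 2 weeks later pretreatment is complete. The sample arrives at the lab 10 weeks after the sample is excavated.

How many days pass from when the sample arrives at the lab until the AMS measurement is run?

Causal path: the sample arrives at the lab → pretreatment is complete → the AMS measurement is run.
Total delay along the path: 2 + 1 weeks = 3 weeks = 21 days.

21 days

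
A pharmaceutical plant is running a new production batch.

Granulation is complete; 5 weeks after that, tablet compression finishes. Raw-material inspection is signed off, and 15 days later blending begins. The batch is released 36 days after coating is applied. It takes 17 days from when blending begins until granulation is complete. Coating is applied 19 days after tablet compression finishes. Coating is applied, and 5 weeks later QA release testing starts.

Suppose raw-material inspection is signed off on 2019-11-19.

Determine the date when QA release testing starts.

Raw-material inspection is signed off: Nov 19, 2019.
Blending begins: Nov 19, 2019 + 15 days = Dec 4, 2019.
Granulation is complete: Dec 4, 2019 + 17 days = Dec 21, 2019.
Tablet compression finishes: Dec 21, 2019 + 5 weeks = Jan 25, 2020.
Coating is applied: Jan 25, 2020 + 19 days = Feb 13, 2020.
QA release testing starts: Feb 13, 2020 + 5 weeks = Mar 19, 2020.

2020-03-19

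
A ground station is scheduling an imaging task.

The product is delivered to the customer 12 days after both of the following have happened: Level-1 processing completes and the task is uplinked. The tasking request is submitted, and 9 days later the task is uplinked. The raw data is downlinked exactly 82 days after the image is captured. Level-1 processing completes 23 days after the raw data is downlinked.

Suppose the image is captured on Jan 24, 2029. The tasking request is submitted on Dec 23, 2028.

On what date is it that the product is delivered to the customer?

The image is captured: Jan 24, 2029.
The raw data is downlinked: Jan 24, 2029 + 82 days = Apr 16, 2029.
Level-1 processing completes: Apr 16, 2029 + 23 days = May 9, 2029.
The tasking request is submitted: Dec 23, 2028.
The task is uplinked: Dec 23, 2028 + 9 days = Jan 1, 2029.
Both prerequisites met — Level-1 processing completes (May 9, 2029), the task is uplinked (Jan 1, 2029); the later is May 9, 2029.
The product is delivered to the customer: May 9, 2029 + 12 days = May 21, 2029.

May 21, 2029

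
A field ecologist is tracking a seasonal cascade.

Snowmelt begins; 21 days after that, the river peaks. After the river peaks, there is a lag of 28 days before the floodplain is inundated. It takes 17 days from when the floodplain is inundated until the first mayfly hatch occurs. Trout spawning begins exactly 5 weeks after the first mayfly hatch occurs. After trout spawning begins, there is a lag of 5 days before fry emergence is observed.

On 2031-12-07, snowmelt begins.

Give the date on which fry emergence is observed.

Snowmelt begins: Dec 7, 2031.
The river peaks: Dec 7, 2031 + 21 days = Dec 28, 2031.
The floodplain is inundated: Dec 28, 2031 + 28 days = Jan 25, 2032.
The first mayfly hatch occurs: Jan 25, 2032 + 17 days = Feb 11, 2032.
Trout spawning begins: Feb 11, 2032 + 5 weeks = Mar 17, 2032.
Fry emergence is observed: Mar 17, 2032 + 5 days = Mar 22, 2032.

2032-03-22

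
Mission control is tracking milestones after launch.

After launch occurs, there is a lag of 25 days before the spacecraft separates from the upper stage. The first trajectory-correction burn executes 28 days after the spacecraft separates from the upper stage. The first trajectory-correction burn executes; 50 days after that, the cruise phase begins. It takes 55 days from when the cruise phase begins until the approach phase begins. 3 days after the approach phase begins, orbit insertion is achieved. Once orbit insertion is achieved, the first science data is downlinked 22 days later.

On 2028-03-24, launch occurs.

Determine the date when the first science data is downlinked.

2028-09-23

Launch occurs: Mar 24, 2028.
The spacecraft separates from the upper stage: Mar 24, 2028 + 25 days = Apr 18, 2028.
The first trajectory-correction burn executes: Apr 18, 2028 + 28 days = May 16, 2028.
The cruise phase begins: May 16, 2028 + 50 days = Jul 5, 2028.
The approach phase begins: Jul 5, 2028 + 55 days = Aug 29, 2028.
Orbit insertion is achieved: Aug 29, 2028 + 3 days = Sep 1, 2028.
The first science data is downlinked: Sep 1, 2028 + 22 days = Sep 23, 2028.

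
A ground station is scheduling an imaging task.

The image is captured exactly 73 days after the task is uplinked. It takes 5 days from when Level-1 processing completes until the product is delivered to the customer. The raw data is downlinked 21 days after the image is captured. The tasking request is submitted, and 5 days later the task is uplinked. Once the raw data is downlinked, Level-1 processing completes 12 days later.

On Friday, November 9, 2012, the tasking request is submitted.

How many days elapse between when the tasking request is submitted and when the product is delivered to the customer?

Causal path: the tasking request is submitted → the task is uplinked → the image is captured → the raw data is downlinked → Level-1 processing completes → the product is delivered to the customer.
Total delay along the path: 5 + 73 + 21 + 12 + 5 = 116 days.

116 days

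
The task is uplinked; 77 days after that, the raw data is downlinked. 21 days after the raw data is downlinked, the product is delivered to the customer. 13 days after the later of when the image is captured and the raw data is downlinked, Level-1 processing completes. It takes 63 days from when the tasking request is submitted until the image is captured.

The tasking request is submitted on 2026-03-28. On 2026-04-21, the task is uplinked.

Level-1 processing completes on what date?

The tasking request is submitted: Mar 28, 2026.
The image is captured: Mar 28, 2026 + 63 days = May 30, 2026.
The task is uplinked: Apr 21, 2026.
The raw data is downlinked: Apr 21, 2026 + 77 days = Jul 7, 2026.
Both prerequisites met — the image is captured (May 30, 2026), the raw data is downlinked (Jul 7, 2026); the later is Jul 7, 2026.
Level-1 processing completes: Jul 7, 2026 + 13 days = Jul 20, 2026.

2026-07-20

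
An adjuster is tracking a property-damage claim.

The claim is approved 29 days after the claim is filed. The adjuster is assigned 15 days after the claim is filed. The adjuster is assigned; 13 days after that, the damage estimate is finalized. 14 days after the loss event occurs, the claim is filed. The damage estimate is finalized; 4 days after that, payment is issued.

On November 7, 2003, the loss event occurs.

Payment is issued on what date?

December 23, 2003

The loss event occurs: Nov 7, 2003.
The claim is filed: Nov 7, 2003 + 14 days = Nov 21, 2003.
The adjuster is assigned: Nov 21, 2003 + 15 days = Dec 6, 2003.
The damage estimate is finalized: Dec 6, 2003 + 13 days = Dec 19, 2003.
Payment is issued: Dec 19, 2003 + 4 days = Dec 23, 2003.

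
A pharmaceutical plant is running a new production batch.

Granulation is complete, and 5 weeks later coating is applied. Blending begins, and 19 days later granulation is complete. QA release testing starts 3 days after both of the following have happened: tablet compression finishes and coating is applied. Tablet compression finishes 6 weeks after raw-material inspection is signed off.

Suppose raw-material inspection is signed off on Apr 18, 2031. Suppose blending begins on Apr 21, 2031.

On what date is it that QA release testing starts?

Jun 17, 2031

Raw-material inspection is signed off: Apr 18, 2031.
Tablet compression finishes: Apr 18, 2031 + 6 weeks = May 30, 2031.
Blending begins: Apr 21, 2031.
Granulation is complete: Apr 21, 2031 + 19 days = May 10, 2031.
Coating is applied: May 10, 2031 + 5 weeks = Jun 14, 2031.
Both prerequisites met — tablet compression finishes (May 30, 2031), coating is applied (Jun 14, 2031); the later is Jun 14, 2031.
QA release testing starts: Jun 14, 2031 + 3 days = Jun 17, 2031.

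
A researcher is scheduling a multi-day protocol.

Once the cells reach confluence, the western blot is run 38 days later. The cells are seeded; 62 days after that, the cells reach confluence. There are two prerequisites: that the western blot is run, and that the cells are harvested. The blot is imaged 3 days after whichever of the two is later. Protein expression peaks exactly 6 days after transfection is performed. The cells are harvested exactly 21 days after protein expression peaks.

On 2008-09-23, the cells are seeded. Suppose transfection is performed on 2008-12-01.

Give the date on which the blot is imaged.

The cells are seeded: Sep 23, 2008.
The cells reach confluence: Sep 23, 2008 + 62 days = Nov 24, 2008.
The western blot is run: Nov 24, 2008 + 38 days = Jan 1, 2009.
Transfection is performed: Dec 1, 2008.
Protein expression peaks: Dec 1, 2008 + 6 days = Dec 7, 2008.
The cells are harvested: Dec 7, 2008 + 21 days = Dec 28, 2008.
Both prerequisites met — the western blot is run (Jan 1, 2009), the cells are harvested (Dec 28, 2008); the later is Jan 1, 2009.
The blot is imaged: Jan 1, 2009 + 3 days = Jan 4, 2009.

2009-01-04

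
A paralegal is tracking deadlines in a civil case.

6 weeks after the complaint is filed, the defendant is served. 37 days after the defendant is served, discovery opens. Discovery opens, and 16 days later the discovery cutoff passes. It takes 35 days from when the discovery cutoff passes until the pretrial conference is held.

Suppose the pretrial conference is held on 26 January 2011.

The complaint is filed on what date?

The pretrial conference is held: Jan 26, 2011.
The discovery cutoff passes: Jan 26, 2011 − 35 days = Dec 22, 2010.
Discovery opens: Dec 22, 2010 − 16 days = Dec 6, 2010.
The defendant is served: Dec 6, 2010 − 37 days = Oct 30, 2010.
The complaint is filed: Oct 30, 2010 − 6 weeks = Sep 18, 2010.

18 September 2010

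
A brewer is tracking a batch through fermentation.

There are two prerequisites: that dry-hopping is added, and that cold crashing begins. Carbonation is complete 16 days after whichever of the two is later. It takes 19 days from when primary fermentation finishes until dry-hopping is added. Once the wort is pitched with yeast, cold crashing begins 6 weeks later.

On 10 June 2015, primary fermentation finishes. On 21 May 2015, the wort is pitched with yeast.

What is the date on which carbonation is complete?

18 July 2015

Primary fermentation finishes: Jun 10, 2015.
Dry-hopping is added: Jun 10, 2015 + 19 days = Jun 29, 2015.
The wort is pitched with yeast: May 21, 2015.
Cold crashing begins: May 21, 2015 + 6 weeks = Jul 2, 2015.
Both prerequisites met — dry-hopping is added (Jun 29, 2015), cold crashing begins (Jul 2, 2015); the later is Jul 2, 2015.
Carbonation is complete: Jul 2, 2015 + 16 days = Jul 18, 2015.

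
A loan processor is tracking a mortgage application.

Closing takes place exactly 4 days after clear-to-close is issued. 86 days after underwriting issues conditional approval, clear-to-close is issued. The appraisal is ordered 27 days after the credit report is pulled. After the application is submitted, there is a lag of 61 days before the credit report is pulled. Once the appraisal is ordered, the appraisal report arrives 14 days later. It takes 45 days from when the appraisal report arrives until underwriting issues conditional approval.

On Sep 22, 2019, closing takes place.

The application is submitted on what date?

Closing takes place: Sep 22, 2019.
Clear-to-close is issued: Sep 22, 2019 − 4 days = Sep 18, 2019.
Underwriting issues conditional approval: Sep 18, 2019 − 86 days = Jun 24, 2019.
The appraisal report arrives: Jun 24, 2019 − 45 days = May 10, 2019.
The appraisal is ordered: May 10, 2019 − 14 days = Apr 26, 2019.
The credit report is pulled: Apr 26, 2019 − 27 days = Mar 30, 2019.
The application is submitted: Mar 30, 2019 − 61 days = Jan 28, 2019.

Jan 28, 2019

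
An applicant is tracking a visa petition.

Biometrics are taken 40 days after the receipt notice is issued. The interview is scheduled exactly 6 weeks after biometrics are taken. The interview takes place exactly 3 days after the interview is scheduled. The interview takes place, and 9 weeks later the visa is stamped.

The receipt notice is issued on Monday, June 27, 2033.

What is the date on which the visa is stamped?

The receipt notice is issued: Jun 27, 2033.
Biometrics are taken: Jun 27, 2033 + 40 days = Aug 6, 2033.
The interview is scheduled: Aug 6, 2033 + 6 weeks = Sep 17, 2033.
The interview takes place: Sep 17, 2033 + 3 days = Sep 20, 2033.
The visa is stamped: Sep 20, 2033 + 9 weeks = Nov 22, 2033.

Tuesday, November 22, 2033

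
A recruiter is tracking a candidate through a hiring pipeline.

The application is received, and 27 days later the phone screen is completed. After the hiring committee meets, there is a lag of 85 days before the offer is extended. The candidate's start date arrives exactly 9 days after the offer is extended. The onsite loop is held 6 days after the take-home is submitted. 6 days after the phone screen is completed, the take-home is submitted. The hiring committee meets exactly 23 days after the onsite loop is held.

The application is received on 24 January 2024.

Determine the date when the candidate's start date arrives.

28 June 2024

The application is received: Jan 24, 2024.
The phone screen is completed: Jan 24, 2024 + 27 days = Feb 20, 2024.
The take-home is submitted: Feb 20, 2024 + 6 days = Feb 26, 2024.
The onsite loop is held: Feb 26, 2024 + 6 days = Mar 3, 2024.
The hiring committee meets: Mar 3, 2024 + 23 days = Mar 26, 2024.
The offer is extended: Mar 26, 2024 + 85 days = Jun 19, 2024.
The candidate's start date arrives: Jun 19, 2024 + 9 days = Jun 28, 2024.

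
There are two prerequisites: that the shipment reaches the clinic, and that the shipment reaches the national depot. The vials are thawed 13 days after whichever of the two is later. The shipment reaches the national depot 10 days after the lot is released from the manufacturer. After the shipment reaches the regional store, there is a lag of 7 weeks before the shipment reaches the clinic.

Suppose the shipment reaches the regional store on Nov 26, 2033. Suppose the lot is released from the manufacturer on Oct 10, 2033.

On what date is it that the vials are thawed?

Jan 27, 2034

The shipment reaches the regional store: Nov 26, 2033.
The shipment reaches the clinic: Nov 26, 2033 + 7 weeks = Jan 14, 2034.
The lot is released from the manufacturer: Oct 10, 2033.
The shipment reaches the national depot: Oct 10, 2033 + 10 days = Oct 20, 2033.
Both prerequisites met — the shipment reaches the clinic (Jan 14, 2034), the shipment reaches the national depot (Oct 20, 2033); the later is Jan 14, 2034.
The vials are thawed: Jan 14, 2034 + 13 days = Jan 27, 2034.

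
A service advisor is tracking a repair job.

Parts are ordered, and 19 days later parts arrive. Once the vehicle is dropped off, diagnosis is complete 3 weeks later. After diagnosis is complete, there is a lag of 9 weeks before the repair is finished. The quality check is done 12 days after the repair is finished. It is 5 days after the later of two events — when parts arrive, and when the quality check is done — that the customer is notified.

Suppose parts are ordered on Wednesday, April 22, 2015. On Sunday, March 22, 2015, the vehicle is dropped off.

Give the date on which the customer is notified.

Parts are ordered: Apr 22, 2015.
Parts arrive: Apr 22, 2015 + 19 days = May 11, 2015.
The vehicle is dropped off: Mar 22, 2015.
Diagnosis is complete: Mar 22, 2015 + 3 weeks = Apr 12, 2015.
The repair is finished: Apr 12, 2015 + 9 weeks = Jun 14, 2015.
The quality check is done: Jun 14, 2015 + 12 days = Jun 26, 2015.
Both prerequisites met — parts arrive (May 11, 2015), the quality check is done (Jun 26, 2015); the later is Jun 26, 2015.
The customer is notified: Jun 26, 2015 + 5 days = Jul 1, 2015.

Wednesday, July 1, 2015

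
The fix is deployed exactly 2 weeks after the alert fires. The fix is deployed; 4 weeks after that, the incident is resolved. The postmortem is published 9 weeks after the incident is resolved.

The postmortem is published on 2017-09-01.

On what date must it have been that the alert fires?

2017-05-19

The postmortem is published: Sep 1, 2017.
The incident is resolved: Sep 1, 2017 − 9 weeks = Jun 30, 2017.
The fix is deployed: Jun 30, 2017 − 4 weeks = Jun 2, 2017.
The alert fires: Jun 2, 2017 − 2 weeks = May 19, 2017.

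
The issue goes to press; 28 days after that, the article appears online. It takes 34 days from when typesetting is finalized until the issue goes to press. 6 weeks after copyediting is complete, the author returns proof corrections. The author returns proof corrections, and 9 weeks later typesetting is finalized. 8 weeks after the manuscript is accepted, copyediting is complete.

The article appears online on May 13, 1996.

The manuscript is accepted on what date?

The article appears online: May 13, 1996.
The issue goes to press: May 13, 1996 − 28 days = Apr 15, 1996.
Typesetting is finalized: Apr 15, 1996 − 34 days = Mar 12, 1996.
The author returns proof corrections: Mar 12, 1996 − 9 weeks = Jan 9, 1996.
Copyediting is complete: Jan 9, 1996 − 6 weeks = Nov 28, 1995.
The manuscript is accepted: Nov 28, 1995 − 8 weeks = Oct 3, 1995.

Oct 3, 1995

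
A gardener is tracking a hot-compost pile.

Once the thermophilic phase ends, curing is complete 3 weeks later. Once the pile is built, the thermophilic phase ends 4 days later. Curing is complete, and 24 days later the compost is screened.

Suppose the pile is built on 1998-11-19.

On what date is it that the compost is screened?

The pile is built: Nov 19, 1998.
The thermophilic phase ends: Nov 19, 1998 + 4 days = Nov 23, 1998.
Curing is complete: Nov 23, 1998 + 3 weeks = Dec 14, 1998.
The compost is screened: Dec 14, 1998 + 24 days = Jan 7, 1999.

1999-01-07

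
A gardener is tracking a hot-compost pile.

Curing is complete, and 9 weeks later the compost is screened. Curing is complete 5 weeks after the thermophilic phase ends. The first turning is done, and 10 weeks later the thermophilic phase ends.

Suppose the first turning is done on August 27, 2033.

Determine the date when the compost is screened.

The first turning is done: Aug 27, 2033.
The thermophilic phase ends: Aug 27, 2033 + 10 weeks = Nov 5, 2033.
Curing is complete: Nov 5, 2033 + 5 weeks = Dec 10, 2033.
The compost is screened: Dec 10, 2033 + 9 weeks = Feb 11, 2034.

February 11, 2034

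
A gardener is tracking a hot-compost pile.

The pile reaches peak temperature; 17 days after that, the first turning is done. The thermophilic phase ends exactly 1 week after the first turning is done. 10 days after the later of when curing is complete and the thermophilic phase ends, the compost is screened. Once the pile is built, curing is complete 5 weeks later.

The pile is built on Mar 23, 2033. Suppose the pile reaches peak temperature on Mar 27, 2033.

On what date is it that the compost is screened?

The pile is built: Mar 23, 2033.
Curing is complete: Mar 23, 2033 + 5 weeks = Apr 27, 2033.
The pile reaches peak temperature: Mar 27, 2033.
The first turning is done: Mar 27, 2033 + 17 days = Apr 13, 2033.
The thermophilic phase ends: Apr 13, 2033 + 1 week = Apr 20, 2033.
Both prerequisites met — curing is complete (Apr 27, 2033), the thermophilic phase ends (Apr 20, 2033); the later is Apr 27, 2033.
The compost is screened: Apr 27, 2033 + 10 days = May 7, 2033.

May 7, 2033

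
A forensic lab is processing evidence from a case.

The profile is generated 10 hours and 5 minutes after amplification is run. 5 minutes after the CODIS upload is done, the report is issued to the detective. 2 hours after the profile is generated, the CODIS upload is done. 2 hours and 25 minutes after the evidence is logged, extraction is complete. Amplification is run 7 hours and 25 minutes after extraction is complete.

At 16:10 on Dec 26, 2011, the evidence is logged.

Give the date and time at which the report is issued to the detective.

The evidence is logged: 16:10 Dec 26, 2011.
Extraction is complete: 16:10 Dec 26, 2011 + 2h25m = 18:35 Dec 26, 2011.
Amplification is run: 18:35 Dec 26, 2011 + 7h25m = 02:00 Dec 27, 2011.
The profile is generated: 02:00 Dec 27, 2011 + 10h05m = 12:05 Dec 27, 2011.
The CODIS upload is done: 12:05 Dec 27, 2011 + 2h = 14:05 Dec 27, 2011.
The report is issued to the detective: 14:05 Dec 27, 2011 + 5m = 14:10 Dec 27, 2011.

14:10 on Dec 27, 2011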